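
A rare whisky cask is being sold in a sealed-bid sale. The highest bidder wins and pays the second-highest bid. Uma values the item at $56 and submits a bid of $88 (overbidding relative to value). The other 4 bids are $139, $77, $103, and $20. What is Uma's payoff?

$0

Highest competing bid: $139.
Uma's bid $88 is not the highest, so Uma loses, pays nothing, and earns zero payoff.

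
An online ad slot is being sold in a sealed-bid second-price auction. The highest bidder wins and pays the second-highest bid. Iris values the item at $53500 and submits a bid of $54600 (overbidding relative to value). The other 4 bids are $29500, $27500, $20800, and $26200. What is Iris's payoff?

Payoff = $24000.

Highest competing bid: $29500.
Iris's bid $54600 is the highest overall, so Iris wins and pays the second-highest bid, $29500.
Payoff = value − price = $53500 − $29500 = $24000.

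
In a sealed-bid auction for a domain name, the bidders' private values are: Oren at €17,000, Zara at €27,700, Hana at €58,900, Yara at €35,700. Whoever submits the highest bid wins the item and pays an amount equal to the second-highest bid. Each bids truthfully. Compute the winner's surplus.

Ranking the bids: Hana €58,900 > Yara €35,700 > Zara €27,700 > Oren €17,000.
Hana wins with the top bid and pays the second-highest, €35,700.
Surplus = €58,900 − €35,700 = €23,200.

Surplus = €23,200.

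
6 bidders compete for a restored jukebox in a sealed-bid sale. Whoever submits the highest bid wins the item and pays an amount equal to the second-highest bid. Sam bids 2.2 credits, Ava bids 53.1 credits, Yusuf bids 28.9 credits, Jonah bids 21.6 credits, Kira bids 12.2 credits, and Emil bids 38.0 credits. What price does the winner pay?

Price paid: 38.0 credits.

Sorted high to low: Ava 53.1 credits; Emil 38.0 credits; Yusuf 28.9 credits; Jonah 21.6 credits; Kira 12.2 credits; Sam 2.2 credits.
Ava has the highest bid, so Ava wins.
The second-highest bid is 38.0 credits, so that is what Ava pays.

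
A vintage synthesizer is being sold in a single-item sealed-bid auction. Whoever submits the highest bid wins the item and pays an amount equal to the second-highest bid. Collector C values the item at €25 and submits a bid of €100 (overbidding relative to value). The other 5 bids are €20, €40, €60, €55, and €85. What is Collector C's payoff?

Highest competing bid: €85.
Collector C's bid €100 is the highest overall, so Collector C wins and pays the second-highest bid, €85.
Payoff = value − price = €25 − €85 = -€60.
Overbidding won the item at a price above value — truthful bidding would have avoided this loss.

-€60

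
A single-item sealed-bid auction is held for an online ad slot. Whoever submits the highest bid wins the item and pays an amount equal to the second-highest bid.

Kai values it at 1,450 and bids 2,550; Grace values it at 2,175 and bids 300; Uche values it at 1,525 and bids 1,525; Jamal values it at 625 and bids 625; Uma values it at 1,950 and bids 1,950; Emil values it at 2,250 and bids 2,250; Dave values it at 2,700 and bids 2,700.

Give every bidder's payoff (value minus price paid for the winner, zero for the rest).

Sorted high to low: Dave 2,700; Kai 2,550; Emil 2,250; Uma 1,950; Uche 1,525; Jamal 625; Grace 300.
Dave has the top bid and wins; the price is the second-highest bid, 2,550.
Dave's payoff = 2,700 − 2,550 = 150. All other bidders lose, so their payoff is 0.

Payoffs: Kai 0, Grace 0, Uche 0, Jamal 0, Uma 0, Emil 0, Dave 150.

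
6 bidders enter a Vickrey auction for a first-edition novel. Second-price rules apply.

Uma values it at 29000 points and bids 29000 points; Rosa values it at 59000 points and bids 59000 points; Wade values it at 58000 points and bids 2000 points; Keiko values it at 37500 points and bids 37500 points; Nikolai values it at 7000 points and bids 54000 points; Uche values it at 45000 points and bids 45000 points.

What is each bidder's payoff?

Bids in descending order: Rosa 59000 points, then Nikolai 54000 points, then Uche 45000 points, then Keiko 37500 points, then Uma 29000 points, then Wade 2000 points.
Rosa has the top bid and wins; the price is the second-highest bid, 54000 points.
Rosa's payoff = 59000 points − 54000 points = 5000 points. All other bidders lose, so their payoff is 0.

Payoffs: Uma 0 points, Rosa 5000 points, Wade 0 points, Keiko 0 points, Nikolai 0 points, Uche 0 points.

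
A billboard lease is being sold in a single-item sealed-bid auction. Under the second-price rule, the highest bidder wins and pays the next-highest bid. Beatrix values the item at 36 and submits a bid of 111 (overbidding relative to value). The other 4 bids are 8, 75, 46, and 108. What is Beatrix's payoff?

Highest competing bid: 108.
Beatrix's bid 111 is the highest overall, so Beatrix wins and pays the second-highest bid, 108.
Payoff = value − price = 36 − 108 = -72.

Beatrix's payoff: -72.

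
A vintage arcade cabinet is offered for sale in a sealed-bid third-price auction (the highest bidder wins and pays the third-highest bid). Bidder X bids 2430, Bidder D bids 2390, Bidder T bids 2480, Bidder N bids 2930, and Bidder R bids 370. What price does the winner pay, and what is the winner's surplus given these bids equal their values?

The winner pays 2430 for a surplus of 500.

Sorted high to low: Bidder N 2930, then Bidder T 2480, then Bidder X 2430, then Bidder D 2390, then Bidder R 370.
Bidder N is the highest bidder, so Bidder N wins.
Under the third-price rule, the price is the third-highest bid: 2430.
Surplus = 2930 − 2430 = 500.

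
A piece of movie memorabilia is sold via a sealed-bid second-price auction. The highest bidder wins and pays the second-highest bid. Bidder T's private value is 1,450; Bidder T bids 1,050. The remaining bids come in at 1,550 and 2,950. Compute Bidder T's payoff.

Highest competing bid: 2,950.
Bidder T's bid 1,050 is not the highest, so Bidder T loses, pays nothing, and earns zero payoff.

Bidder T's payoff: 0.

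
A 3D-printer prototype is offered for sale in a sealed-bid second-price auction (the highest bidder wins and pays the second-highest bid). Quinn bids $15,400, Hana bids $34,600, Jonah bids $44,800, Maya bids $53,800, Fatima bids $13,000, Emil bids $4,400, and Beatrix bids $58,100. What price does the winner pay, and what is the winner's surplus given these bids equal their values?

Ordered from highest: Beatrix $58,100; Maya $53,800; Jonah $44,800; Hana $34,600; Quinn $15,400; Fatima $13,000; Emil $4,400.
Beatrix is the highest bidder, so Beatrix wins.
Under the second-price rule, the price is the second-highest bid: $53,800.
Surplus = $58,100 − $53,800 = $4,300.

The winner pays $53,800 for a surplus of $4,300.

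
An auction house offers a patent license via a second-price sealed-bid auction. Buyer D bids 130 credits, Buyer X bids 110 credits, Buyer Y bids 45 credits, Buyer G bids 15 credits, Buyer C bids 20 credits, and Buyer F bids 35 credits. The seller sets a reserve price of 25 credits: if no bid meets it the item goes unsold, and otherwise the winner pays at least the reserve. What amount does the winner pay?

The winner pays 110 credits.

Bids in descending order: Buyer D 130 credits > Buyer X 110 credits > Buyer Y 45 credits > Buyer F 35 credits > Buyer C 20 credits > Buyer G 15 credits.
Buyer D has the highest bid, so Buyer D wins.
The second-highest bid is 110 credits, which exceeds the reserve, so that sets the price.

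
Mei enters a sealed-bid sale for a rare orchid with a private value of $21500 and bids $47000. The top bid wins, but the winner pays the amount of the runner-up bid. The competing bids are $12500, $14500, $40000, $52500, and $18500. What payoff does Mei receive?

$0

Highest competing bid: $52500.
Mei's bid $47000 is not the highest, so Mei loses, pays nothing, and earns zero payoff.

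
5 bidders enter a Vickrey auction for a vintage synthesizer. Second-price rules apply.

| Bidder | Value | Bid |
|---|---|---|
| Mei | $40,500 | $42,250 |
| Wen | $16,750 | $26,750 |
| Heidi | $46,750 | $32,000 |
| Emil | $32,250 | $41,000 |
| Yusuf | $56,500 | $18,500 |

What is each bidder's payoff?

Payoffs: Mei -$500, Wen $0, Heidi $0, Emil $0, Yusuf $0.

Bids in descending order: Mei $42,250 > Emil $41,000 > Heidi $32,000 > Wen $26,750 > Yusuf $18,500.
Mei has the top bid and wins; the price is the second-highest bid, $41,000.
Mei's payoff = $40,500 − $41,000 = -$500. All other bidders lose, so their payoff is 0.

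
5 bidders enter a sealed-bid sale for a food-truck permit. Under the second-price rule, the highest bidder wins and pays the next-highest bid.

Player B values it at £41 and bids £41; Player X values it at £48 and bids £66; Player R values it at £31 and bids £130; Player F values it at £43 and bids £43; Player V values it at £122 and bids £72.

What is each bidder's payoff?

Bids in descending order: Player R £130, then Player V £72, then Player X £66, then Player F £43, then Player B £41.
Player R has the top bid and wins; the price is the second-highest bid, £72.
Player R's payoff = £31 − £72 = -£41. All other bidders lose, so their payoff is 0.

Payoffs: Player B £0, Player X £0, Player R -£41, Player F £0, Player V £0.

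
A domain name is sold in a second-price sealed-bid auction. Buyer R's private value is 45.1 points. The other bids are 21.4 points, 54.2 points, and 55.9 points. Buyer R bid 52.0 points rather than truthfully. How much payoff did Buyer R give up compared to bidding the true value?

The highest competing bid is 55.9 points.
Bidding truthfully at 45.1 points: the top bid is 55.9 points (a rival), so Buyer R loses. Payoff = 0.0 points.
Bidding 52.0 points: the top bid is 55.9 points (a rival), so Buyer R loses. Payoff = 0.0 points.
Regret = truthful payoff − actual payoff = 0.0 points − 0.0 points = 0.0 points.

Regret: 0.0 points.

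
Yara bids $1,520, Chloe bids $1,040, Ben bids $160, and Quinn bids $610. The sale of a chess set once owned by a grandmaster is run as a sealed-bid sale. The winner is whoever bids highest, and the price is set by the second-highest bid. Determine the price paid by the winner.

Sorted high to low: Yara $1,520; Chloe $1,040; Quinn $610; Ben $160.
Yara has the highest bid, so Yara wins.
The second-highest bid is $1,040, so that is what Yara pays.

Price paid: $1,040.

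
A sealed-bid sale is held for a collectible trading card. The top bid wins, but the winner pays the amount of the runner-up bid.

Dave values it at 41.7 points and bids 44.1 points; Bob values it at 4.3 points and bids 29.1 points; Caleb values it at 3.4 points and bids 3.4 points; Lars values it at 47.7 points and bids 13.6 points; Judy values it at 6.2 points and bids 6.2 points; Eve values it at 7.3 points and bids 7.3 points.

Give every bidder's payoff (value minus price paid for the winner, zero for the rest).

Ordered from highest: Dave 44.1 points; Bob 29.1 points; Lars 13.6 points; Eve 7.3 points; Judy 6.2 points; Caleb 3.4 points.
Dave has the top bid and wins; the price is the second-highest bid, 29.1 points.
Dave's payoff = 41.7 points − 29.1 points = 12.6 points. All other bidders lose, so their payoff is 0.

Payoffs: Dave 12.6 points, Bob 0.0 points, Caleb 0.0 points, Lars 0.0 points, Judy 0.0 points, Eve 0.0 points.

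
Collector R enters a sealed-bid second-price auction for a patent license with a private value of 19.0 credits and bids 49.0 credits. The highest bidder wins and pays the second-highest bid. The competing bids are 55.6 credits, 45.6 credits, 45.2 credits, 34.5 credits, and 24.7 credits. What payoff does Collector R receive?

Highest competing bid: 55.6 credits.
Collector R's bid 49.0 credits is not the highest, so Collector R loses, pays nothing, and earns zero payoff.

Payoff = 0.0 credits.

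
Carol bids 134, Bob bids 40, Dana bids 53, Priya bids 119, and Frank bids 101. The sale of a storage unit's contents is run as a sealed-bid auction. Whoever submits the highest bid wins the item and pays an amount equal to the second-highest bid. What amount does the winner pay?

Ranking the bids: Carol 134 > Priya 119 > Frank 101 > Dana 53 > Bob 40.
Carol has the highest bid, so Carol wins.
The second-highest bid is 119, so that is what Carol pays.

The winner pays 119.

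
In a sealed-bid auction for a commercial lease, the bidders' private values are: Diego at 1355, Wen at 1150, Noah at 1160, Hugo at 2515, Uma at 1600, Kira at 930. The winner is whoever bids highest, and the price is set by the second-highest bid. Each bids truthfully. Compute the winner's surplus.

Bids in descending order: Hugo 2515 > Uma 1600 > Diego 1355 > Noah 1160 > Wen 1150 > Kira 930.
Hugo wins with the top bid and pays the second-highest, 1600.
Surplus = 2515 − 1600 = 915.

Surplus = 915.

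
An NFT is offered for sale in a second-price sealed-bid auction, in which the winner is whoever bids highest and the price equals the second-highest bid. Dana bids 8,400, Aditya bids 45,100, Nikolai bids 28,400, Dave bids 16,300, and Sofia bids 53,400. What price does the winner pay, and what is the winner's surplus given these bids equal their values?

Bids in descending order: Sofia 53,400 > Aditya 45,100 > Nikolai 28,400 > Dave 16,300 > Dana 8,400.
Sofia is the highest bidder, so Sofia wins.
Under the second-price rule, the price is the second-highest bid: 45,100.
Surplus = 53,400 − 45,100 = 8,300.

Price 45,100; surplus 8,300.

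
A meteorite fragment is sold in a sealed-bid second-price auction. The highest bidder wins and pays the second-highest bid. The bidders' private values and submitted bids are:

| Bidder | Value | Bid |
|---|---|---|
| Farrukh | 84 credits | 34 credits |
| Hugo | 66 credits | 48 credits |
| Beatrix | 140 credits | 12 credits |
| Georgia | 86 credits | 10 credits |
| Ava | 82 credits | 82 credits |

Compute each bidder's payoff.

Sorted high to low: Ava 82 credits, then Hugo 48 credits, then Farrukh 34 credits, then Beatrix 12 credits, then Georgia 10 credits.
Ava has the top bid and wins; the price is the second-highest bid, 48 credits.
Ava's payoff = 82 credits − 48 credits = 34 credits. All other bidders lose, so their payoff is 0.

Payoffs: Farrukh 0 credits, Hugo 0 credits, Beatrix 0 credits, Georgia 0 credits, Ava 34 credits.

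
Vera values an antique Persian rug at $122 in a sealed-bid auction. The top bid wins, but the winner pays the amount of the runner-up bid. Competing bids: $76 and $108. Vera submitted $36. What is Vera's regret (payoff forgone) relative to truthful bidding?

The highest competing bid is $108.
Bidding truthfully at $122: Vera has the top bid, wins, and pays the second-highest bid $108. Payoff = $122 − $108 = $14.
Bidding $36: the top bid is $108 (a rival), so Vera loses. Payoff = $0.
Regret = truthful payoff − actual payoff = $14 − $0 = $14.
Deviating from a truthful bid can only lose payoff in a second-price auction — never gain.

Regret: $14.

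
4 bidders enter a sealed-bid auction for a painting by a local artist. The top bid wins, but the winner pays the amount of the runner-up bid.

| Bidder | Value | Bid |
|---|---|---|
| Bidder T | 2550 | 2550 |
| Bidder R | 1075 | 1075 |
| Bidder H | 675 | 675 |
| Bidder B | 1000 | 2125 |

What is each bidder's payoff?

Sorted high to low: Bidder T 2550 > Bidder B 2125 > Bidder R 1075 > Bidder H 675.
Bidder T has the top bid and wins; the price is the second-highest bid, 2125.
Bidder T's payoff = 2550 − 2125 = 425. All other bidders lose, so their payoff is 0.

Payoffs: Bidder T 425, Bidder R 0, Bidder H 0, Bidder B 0.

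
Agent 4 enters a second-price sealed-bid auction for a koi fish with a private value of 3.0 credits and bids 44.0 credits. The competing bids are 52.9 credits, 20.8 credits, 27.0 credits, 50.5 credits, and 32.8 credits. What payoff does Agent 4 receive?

Payoff = 0.0 credits.

Highest competing bid: 52.9 credits.
Agent 4's bid 44.0 credits is not the highest, so Agent 4 loses, pays nothing, and earns zero payoff.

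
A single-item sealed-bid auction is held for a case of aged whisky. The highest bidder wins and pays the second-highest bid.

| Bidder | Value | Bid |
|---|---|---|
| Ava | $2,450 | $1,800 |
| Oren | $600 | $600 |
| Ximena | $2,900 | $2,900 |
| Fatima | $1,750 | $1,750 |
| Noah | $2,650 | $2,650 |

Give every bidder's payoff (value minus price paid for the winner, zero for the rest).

Ava $0, Oren $0, Ximena $250, Fatima $0, Noah $0.

Ordered from highest: Ximena $2,900; Noah $2,650; Ava $1,800; Fatima $1,750; Oren $600.
Ximena has the top bid and wins; the price is the second-highest bid, $2,650.
Ximena's payoff = $2,900 − $2,650 = $250. All other bidders lose, so their payoff is 0.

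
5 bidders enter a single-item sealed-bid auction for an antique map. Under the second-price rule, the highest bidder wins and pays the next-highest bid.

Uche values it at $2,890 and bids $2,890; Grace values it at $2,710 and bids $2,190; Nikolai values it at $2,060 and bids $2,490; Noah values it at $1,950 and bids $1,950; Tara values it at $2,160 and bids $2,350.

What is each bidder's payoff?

Sorted high to low: Uche $2,890; Nikolai $2,490; Tara $2,350; Grace $2,190; Noah $1,950.
Uche has the top bid and wins; the price is the second-highest bid, $2,490.
Uche's payoff = $2,890 − $2,490 = $400. All other bidders lose, so their payoff is 0.

Payoffs: Uche $400, Grace $0, Nikolai $0, Noah $0, Tara $0.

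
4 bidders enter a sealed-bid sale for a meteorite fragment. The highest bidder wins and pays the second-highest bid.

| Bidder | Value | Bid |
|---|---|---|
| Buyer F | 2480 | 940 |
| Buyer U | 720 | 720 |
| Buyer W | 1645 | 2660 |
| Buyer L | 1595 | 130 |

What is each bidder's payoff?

Buyer F 0, Buyer U 0, Buyer W 705, Buyer L 0.

Ranking the bids: Buyer W 2660, then Buyer F 940, then Buyer U 720, then Buyer L 130.
Buyer W has the top bid and wins; the price is the second-highest bid, 940.
Buyer W's payoff = 1645 − 940 = 705. All other bidders lose, so their payoff is 0.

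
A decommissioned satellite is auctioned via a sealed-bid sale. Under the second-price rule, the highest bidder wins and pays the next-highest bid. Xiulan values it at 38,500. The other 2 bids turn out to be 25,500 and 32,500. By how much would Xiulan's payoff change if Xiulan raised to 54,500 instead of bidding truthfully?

Change in payoff: 0.

The highest competing bid is 32,500.
Bidding truthfully at 38,500: Xiulan has the top bid, wins, and pays the second-highest bid 32,500. Payoff = 38,500 − 32,500 = 6,000.
Bidding 54,500: Xiulan has the top bid, wins, and pays the second-highest bid 32,500. Payoff = 38,500 − 32,500 = 6,000.
Change = 6,000 − 6,000 = 0.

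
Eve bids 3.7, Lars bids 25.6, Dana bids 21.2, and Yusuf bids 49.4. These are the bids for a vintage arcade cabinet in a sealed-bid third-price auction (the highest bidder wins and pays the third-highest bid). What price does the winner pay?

Ordered from highest: Yusuf 49.4 > Lars 25.6 > Dana 21.2 > Eve 3.7.
Yusuf is the highest bidder, so Yusuf wins.
Under the third-price rule, the price is the third-highest bid: 21.2.

Price paid: 21.2.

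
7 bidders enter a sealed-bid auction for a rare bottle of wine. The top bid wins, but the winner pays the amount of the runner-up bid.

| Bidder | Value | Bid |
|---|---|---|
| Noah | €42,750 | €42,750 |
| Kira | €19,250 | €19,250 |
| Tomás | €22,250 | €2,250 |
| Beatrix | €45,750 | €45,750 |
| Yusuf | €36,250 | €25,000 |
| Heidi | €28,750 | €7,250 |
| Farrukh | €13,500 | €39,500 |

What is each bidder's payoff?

Payoffs: Noah €0, Kira €0, Tomás €0, Beatrix €3,000, Yusuf €0, Heidi €0, Farrukh €0.

Ordered from highest: Beatrix €45,750, then Noah €42,750, then Farrukh €39,500, then Yusuf €25,000, then Kira €19,250, then Heidi €7,250, then Tomás €2,250.
Beatrix has the top bid and wins; the price is the second-highest bid, €42,750.
Beatrix's payoff = €45,750 − €42,750 = €3,000. All other bidders lose, so their payoff is 0.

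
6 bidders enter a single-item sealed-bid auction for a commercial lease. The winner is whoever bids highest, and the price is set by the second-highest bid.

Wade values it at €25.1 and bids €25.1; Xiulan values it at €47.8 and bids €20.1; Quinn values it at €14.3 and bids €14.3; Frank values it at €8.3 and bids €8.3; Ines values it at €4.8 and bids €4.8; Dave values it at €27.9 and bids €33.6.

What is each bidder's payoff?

Wade €0.0, Xiulan €0.0, Quinn €0.0, Frank €0.0, Ines €0.0, Dave €2.8.

Bids in descending order: Dave €33.6 > Wade €25.1 > Xiulan €20.1 > Quinn €14.3 > Frank €8.3 > Ines €4.8.
Dave has the top bid and wins; the price is the second-highest bid, €25.1.
Dave's payoff = €27.9 − €25.1 = €2.8. All other bidders lose, so their payoff is 0.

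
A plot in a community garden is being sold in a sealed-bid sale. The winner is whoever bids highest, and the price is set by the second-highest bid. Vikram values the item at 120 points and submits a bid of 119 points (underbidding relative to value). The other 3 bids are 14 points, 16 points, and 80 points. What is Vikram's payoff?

40 points

Highest competing bid: 80 points.
Vikram's bid 119 points is the highest overall, so Vikram wins and pays the second-highest bid, 80 points.
Payoff = value − price = 120 points − 80 points = 40 points.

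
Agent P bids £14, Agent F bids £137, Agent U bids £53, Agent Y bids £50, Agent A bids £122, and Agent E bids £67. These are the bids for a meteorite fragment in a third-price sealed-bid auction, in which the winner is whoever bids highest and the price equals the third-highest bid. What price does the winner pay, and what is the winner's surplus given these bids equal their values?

Price £67; surplus £70.

Ordered from highest: Agent F £137, then Agent A £122, then Agent E £67, then Agent U £53, then Agent Y £50, then Agent P £14.
Agent F is the highest bidder, so Agent F wins.
Under the third-price rule, the price is the third-highest bid: £67.
Surplus = £137 − £67 = £70.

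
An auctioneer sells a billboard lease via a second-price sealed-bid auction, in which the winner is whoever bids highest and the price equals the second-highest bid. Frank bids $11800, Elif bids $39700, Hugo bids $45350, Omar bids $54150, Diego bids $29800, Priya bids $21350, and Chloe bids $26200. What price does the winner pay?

Ordered from highest: Omar $54150, then Hugo $45350, then Elif $39700, then Diego $29800, then Chloe $26200, then Priya $21350, then Frank $11800.
Omar is the highest bidder, so Omar wins.
Under the second-price rule, the price is the second-highest bid: $45350.

The winner pays $45350.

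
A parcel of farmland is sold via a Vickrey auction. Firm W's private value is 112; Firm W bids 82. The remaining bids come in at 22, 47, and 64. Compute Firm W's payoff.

Highest competing bid: 64.
Firm W's bid 82 is the highest overall, so Firm W wins and pays the second-highest bid, 64.
Payoff = value − price = 112 − 64 = 48.

Firm W's payoff: 48.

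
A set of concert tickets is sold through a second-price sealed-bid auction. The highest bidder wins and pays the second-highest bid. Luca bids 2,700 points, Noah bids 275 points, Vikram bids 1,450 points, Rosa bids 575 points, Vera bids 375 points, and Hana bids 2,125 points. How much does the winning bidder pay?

Sorted high to low: Luca 2,700 points; Hana 2,125 points; Vikram 1,450 points; Rosa 575 points; Vera 375 points; Noah 275 points.
Luca has the highest bid, so Luca wins.
The second-highest bid is 2,125 points, so that is what Luca pays.

Price paid: 2,125 points.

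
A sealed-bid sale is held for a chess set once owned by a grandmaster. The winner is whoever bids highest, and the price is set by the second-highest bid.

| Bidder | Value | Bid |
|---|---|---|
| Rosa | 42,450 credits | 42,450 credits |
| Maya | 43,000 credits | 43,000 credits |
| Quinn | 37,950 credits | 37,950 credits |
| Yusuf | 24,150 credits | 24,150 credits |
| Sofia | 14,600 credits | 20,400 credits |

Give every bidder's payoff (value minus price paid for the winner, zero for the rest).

Rosa 0 credits, Maya 550 credits, Quinn 0 credits, Yusuf 0 credits, Sofia 0 credits.

Ordered from highest: Maya 43,000 credits; Rosa 42,450 credits; Quinn 37,950 credits; Yusuf 24,150 credits; Sofia 20,400 credits.
Maya has the top bid and wins; the price is the second-highest bid, 42,450 credits.
Maya's payoff = 43,000 credits − 42,450 credits = 550 credits. All other bidders lose, so their payoff is 0.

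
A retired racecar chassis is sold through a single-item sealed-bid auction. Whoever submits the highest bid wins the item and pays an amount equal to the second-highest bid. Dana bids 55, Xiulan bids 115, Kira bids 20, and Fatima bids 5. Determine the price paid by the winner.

55

Ordered from highest: Xiulan 115; Dana 55; Kira 20; Fatima 5.
Xiulan has the highest bid, so Xiulan wins.
The second-highest bid is 55, so that is what Xiulan pays.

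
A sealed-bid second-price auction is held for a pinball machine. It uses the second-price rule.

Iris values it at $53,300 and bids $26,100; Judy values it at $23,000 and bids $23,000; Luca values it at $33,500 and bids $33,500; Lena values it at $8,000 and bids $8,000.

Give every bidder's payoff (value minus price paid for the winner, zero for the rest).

Iris $0, Judy $0, Luca $7,400, Lena $0.

Ordered from highest: Luca $33,500, then Iris $26,100, then Judy $23,000, then Lena $8,000.
Luca has the top bid and wins; the price is the second-highest bid, $26,100.
Luca's payoff = $33,500 − $26,100 = $7,400. All other bidders lose, so their payoff is 0.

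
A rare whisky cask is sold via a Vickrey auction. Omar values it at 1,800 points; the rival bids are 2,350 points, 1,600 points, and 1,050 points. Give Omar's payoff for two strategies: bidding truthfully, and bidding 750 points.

(a) 0 points  (b) 0 points

The highest competing bid is 2,350 points.
Bidding truthfully at 1,800 points: the top bid is 2,350 points (a rival), so Omar loses. Payoff = 0 points.
Bidding 750 points: the top bid is 2,350 points (a rival), so Omar loses. Payoff = 0 points.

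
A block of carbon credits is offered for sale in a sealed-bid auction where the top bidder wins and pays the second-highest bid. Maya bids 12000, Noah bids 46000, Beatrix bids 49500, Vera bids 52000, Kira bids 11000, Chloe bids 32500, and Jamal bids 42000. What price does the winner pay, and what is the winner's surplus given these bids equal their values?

Price 49500; surplus 2500.

Ranking the bids: Vera 52000 > Beatrix 49500 > Noah 46000 > Jamal 42000 > Chloe 32500 > Maya 12000 > Kira 11000.
Vera is the highest bidder, so Vera wins.
Under the second-price rule, the price is the second-highest bid: 49500.
Surplus = 52000 − 49500 = 2500.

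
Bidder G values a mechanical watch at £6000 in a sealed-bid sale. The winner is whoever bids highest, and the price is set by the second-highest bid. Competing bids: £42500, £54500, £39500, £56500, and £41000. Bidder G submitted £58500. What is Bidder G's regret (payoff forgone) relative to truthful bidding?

£50500

The highest competing bid is £56500.
Bidding truthfully at £6000: the top bid is £56500 (a rival), so Bidder G loses. Payoff = £0.
Bidding £58500: Bidder G has the top bid, wins, and pays the second-highest bid £56500. Payoff = £6000 − £56500 = -£50500.
Regret = truthful payoff − actual payoff = £0 − -£50500 = £50500.
Deviating from a truthful bid can only lose payoff in a second-price auction — never gain.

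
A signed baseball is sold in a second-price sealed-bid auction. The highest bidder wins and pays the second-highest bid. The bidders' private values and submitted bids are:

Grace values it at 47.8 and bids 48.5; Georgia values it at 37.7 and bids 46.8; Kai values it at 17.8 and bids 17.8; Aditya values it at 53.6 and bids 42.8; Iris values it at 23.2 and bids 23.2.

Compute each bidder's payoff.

Payoffs: Grace 1.0, Georgia 0.0, Kai 0.0, Aditya 0.0, Iris 0.0.

Sorted high to low: Grace 48.5; Georgia 46.8; Aditya 42.8; Iris 23.2; Kai 17.8.
Grace has the top bid and wins; the price is the second-highest bid, 46.8.
Grace's payoff = 47.8 − 46.8 = 1.0. All other bidders lose, so their payoff is 0.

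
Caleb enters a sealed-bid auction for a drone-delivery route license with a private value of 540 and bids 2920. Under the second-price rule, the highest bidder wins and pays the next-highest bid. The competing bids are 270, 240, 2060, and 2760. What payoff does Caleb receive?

Payoff = -2220.

Highest competing bid: 2760.
Caleb's bid 2920 is the highest overall, so Caleb wins and pays the second-highest bid, 2760.
Payoff = value − price = 540 − 2760 = -2220.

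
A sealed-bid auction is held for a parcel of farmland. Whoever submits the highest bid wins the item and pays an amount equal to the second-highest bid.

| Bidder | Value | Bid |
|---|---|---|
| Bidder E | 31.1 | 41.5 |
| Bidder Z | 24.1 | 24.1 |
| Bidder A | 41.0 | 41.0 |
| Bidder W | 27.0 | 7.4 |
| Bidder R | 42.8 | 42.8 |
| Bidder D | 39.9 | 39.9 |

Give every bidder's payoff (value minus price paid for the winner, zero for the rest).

Bidder E 0.0, Bidder Z 0.0, Bidder A 0.0, Bidder W 0.0, Bidder R 1.3, Bidder D 0.0.

Bids in descending order: Bidder R 42.8; Bidder E 41.5; Bidder A 41.0; Bidder D 39.9; Bidder Z 24.1; Bidder W 7.4.
Bidder R has the top bid and wins; the price is the second-highest bid, 41.5.
Bidder R's payoff = 42.8 − 41.5 = 1.3. All other bidders lose, so their payoff is 0.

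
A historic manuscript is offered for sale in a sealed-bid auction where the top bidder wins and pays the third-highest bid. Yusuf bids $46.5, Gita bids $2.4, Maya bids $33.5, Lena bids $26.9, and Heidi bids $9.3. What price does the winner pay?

Ranking the bids: Yusuf $46.5, then Maya $33.5, then Lena $26.9, then Heidi $9.3, then Gita $2.4.
Yusuf is the highest bidder, so Yusuf wins.
Under the third-price rule, the price is the third-highest bid: $26.9.

Price paid: $26.9.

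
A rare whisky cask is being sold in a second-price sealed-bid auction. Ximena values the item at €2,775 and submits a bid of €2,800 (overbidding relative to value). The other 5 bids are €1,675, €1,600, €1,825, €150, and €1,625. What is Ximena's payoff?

Ximena's payoff: €950.

Highest competing bid: €1,825.
Ximena's bid €2,800 is the highest overall, so Ximena wins and pays the second-highest bid, €1,825.
Payoff = value − price = €2,775 − €1,825 = €950.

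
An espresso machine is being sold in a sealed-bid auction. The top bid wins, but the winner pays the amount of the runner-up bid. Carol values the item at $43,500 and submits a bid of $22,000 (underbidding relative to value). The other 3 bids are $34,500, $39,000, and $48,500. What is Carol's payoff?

$0

Highest competing bid: $48,500.
Carol's bid $22,000 is not the highest, so Carol loses, pays nothing, and earns zero payoff.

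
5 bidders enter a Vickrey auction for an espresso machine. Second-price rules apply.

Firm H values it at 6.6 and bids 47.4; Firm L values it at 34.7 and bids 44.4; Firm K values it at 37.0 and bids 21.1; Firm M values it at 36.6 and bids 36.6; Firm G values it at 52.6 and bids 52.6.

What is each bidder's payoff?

Sorted high to low: Firm G 52.6 > Firm H 47.4 > Firm L 44.4 > Firm M 36.6 > Firm K 21.1.
Firm G has the top bid and wins; the price is the second-highest bid, 47.4.
Firm G's payoff = 52.6 − 47.4 = 5.2. All other bidders lose, so their payoff is 0.

Firm H 0.0, Firm L 0.0, Firm K 0.0, Firm M 0.0, Firm G 5.2.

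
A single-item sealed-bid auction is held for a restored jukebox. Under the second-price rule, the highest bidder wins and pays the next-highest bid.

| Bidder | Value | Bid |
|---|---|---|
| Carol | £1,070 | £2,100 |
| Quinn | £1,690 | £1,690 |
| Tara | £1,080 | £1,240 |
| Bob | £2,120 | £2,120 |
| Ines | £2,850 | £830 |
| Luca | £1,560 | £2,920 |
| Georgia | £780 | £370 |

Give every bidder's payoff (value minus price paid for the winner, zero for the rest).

Ranking the bids: Luca £2,920 > Bob £2,120 > Carol £2,100 > Quinn £1,690 > Tara £1,240 > Ines £830 > Georgia £370.
Luca has the top bid and wins; the price is the second-highest bid, £2,120.
Luca's payoff = £1,560 − £2,120 = -£560. All other bidders lose, so their payoff is 0.

Payoffs: Carol £0, Quinn £0, Tara £0, Bob £0, Ines £0, Luca -£560, Georgia £0.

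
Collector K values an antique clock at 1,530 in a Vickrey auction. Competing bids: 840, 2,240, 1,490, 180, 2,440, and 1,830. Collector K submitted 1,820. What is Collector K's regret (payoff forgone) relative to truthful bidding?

Payoff forgone: 0.

The highest competing bid is 2,440.
Bidding truthfully at 1,530: the top bid is 2,440 (a rival), so Collector K loses. Payoff = 0.
Bidding 1,820: the top bid is 2,440 (a rival), so Collector K loses. Payoff = 0.
Regret = truthful payoff − actual payoff = 0 − 0 = 0.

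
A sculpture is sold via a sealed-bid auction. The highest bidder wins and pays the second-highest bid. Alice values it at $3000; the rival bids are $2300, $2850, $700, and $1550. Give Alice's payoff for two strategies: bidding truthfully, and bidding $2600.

(a) $150  (b) $0

The highest competing bid is $2850.
Bidding truthfully at $3000: Alice has the top bid, wins, and pays the second-highest bid $2850. Payoff = $3000 − $2850 = $150.
Bidding $2600: the top bid is $2850 (a rival), so Alice loses. Payoff = $0.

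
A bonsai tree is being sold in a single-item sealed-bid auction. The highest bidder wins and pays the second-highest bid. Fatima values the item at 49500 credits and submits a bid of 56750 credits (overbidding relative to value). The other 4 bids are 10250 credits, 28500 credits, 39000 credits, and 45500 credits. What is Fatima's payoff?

Highest competing bid: 45500 credits.
Fatima's bid 56750 credits is the highest overall, so Fatima wins and pays the second-highest bid, 45500 credits.
Payoff = value − price = 49500 credits − 45500 credits = 4000 credits.

Fatima's payoff: 4000 credits.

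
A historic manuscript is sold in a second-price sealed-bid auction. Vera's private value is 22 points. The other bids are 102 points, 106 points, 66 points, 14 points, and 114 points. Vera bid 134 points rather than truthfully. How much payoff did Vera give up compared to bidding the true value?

Regret: 92 points.

The highest competing bid is 114 points.
Bidding truthfully at 22 points: the top bid is 114 points (a rival), so Vera loses. Payoff = 0 points.
Bidding 134 points: Vera has the top bid, wins, and pays the second-highest bid 114 points. Payoff = 22 points − 114 points = -92 points.
Regret = truthful payoff − actual payoff = 0 points − -92 points = 92 points.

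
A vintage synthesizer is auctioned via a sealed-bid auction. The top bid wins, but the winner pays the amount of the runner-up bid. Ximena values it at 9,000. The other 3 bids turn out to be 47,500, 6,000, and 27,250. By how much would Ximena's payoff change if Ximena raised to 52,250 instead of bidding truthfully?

The highest competing bid is 47,500.
Bidding truthfully at 9,000: the top bid is 47,500 (a rival), so Ximena loses. Payoff = 0.
Bidding 52,250: Ximena has the top bid, wins, and pays the second-highest bid 47,500. Payoff = 9,000 − 47,500 = -38,500.
Change = -38,500 − 0 = -38,500.

-38,500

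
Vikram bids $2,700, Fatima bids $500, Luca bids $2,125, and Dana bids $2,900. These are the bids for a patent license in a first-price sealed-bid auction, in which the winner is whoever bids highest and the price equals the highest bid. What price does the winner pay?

Price paid: $2,900.

Sorted high to low: Dana $2,900, then Vikram $2,700, then Luca $2,125, then Fatima $500.
Dana is the highest bidder, so Dana wins.
Under the first-price rule, the price is the highest bid: $2,900.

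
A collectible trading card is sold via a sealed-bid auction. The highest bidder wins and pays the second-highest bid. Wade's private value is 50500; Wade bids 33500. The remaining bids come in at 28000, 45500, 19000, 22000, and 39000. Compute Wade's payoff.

Highest competing bid: 45500.
Wade's bid 33500 is not the highest, so Wade loses, pays nothing, and earns zero payoff.

Wade's payoff: 0.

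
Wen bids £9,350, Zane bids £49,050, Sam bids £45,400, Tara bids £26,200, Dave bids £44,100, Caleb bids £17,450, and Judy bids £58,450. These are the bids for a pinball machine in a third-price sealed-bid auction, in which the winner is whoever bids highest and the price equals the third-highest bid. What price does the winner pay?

Price paid: £45,400.

Sorted high to low: Judy £58,450, then Zane £49,050, then Sam £45,400, then Dave £44,100, then Tara £26,200, then Caleb £17,450, then Wen £9,350.
Judy is the highest bidder, so Judy wins.
Under the third-price rule, the price is the third-highest bid: £45,400.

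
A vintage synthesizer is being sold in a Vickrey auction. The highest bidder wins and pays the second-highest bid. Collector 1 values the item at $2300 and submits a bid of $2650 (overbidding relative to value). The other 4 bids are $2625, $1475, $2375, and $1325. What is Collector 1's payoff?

Payoff = -$325.

Highest competing bid: $2625.
Collector 1's bid $2650 is the highest overall, so Collector 1 wins and pays the second-highest bid, $2625.
Payoff = value − price = $2300 − $2625 = -$325.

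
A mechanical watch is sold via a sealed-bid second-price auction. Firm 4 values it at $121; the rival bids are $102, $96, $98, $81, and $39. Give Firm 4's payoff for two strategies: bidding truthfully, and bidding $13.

Truthful: $19; alternative: $0.

The highest competing bid is $102.
Bidding truthfully at $121: Firm 4 has the top bid, wins, and pays the second-highest bid $102. Payoff = $121 − $102 = $19.
Bidding $13: the top bid is $102 (a rival), so Firm 4 loses. Payoff = $0.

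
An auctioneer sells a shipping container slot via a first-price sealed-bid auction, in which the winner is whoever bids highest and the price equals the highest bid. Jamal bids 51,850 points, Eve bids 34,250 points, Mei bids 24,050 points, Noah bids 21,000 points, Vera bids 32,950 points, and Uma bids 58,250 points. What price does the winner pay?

Ordered from highest: Uma 58,250 points; Jamal 51,850 points; Eve 34,250 points; Vera 32,950 points; Mei 24,050 points; Noah 21,000 points.
Uma is the highest bidder, so Uma wins.
Under the first-price rule, the price is the highest bid: 58,250 points.

The winner pays 58,250 points.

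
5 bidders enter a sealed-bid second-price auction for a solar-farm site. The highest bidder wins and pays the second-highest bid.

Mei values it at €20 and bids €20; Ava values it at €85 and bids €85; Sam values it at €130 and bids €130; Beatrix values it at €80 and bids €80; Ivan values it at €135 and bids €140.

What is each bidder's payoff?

Ranking the bids: Ivan €140; Sam €130; Ava €85; Beatrix €80; Mei €20.
Ivan has the top bid and wins; the price is the second-highest bid, €130.
Ivan's payoff = €135 − €130 = €5. All other bidders lose, so their payoff is 0.

Payoffs: Mei €0, Ava €0, Sam €0, Beatrix €0, Ivan €5.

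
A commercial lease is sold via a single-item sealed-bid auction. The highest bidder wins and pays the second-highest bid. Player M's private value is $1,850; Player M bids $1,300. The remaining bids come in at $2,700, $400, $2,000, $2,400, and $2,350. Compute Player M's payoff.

Highest competing bid: $2,700.
Player M's bid $1,300 is not the highest, so Player M loses, pays nothing, and earns zero payoff.

Player M's payoff: $0.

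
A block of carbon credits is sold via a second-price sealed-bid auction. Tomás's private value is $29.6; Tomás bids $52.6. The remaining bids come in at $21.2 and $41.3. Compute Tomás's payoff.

Tomás's payoff: -$11.7.

Highest competing bid: $41.3.
Tomás's bid $52.6 is the highest overall, so Tomás wins and pays the second-highest bid, $41.3.
Payoff = value − price = $29.6 − $41.3 = -$11.7.
Overbidding won the item at a price above value — truthful bidding would have avoided this loss.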